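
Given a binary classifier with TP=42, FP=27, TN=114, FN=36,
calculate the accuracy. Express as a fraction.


Accuracy = (TP + TN) / (TP + TN + FP + FN) = (42 + 114) / 219 = 52/73.

52/73


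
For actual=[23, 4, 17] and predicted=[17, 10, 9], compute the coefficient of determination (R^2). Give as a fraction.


Mean(y) = 44/3. SS_res = 136. SS_tot = 566/3. R^2 = 1 - 136/(566/3) = 79/283.

79/283


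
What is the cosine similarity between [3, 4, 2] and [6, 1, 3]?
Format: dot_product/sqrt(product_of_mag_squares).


dot = 28. |a|^2 = 29, |b|^2 = 46. cos = 28/sqrt(1334).

28/sqrt(1334)


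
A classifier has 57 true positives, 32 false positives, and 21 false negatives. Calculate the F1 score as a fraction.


Precision = 57/89 = 57/89. Recall = 57/78 = 19/26. F1 = 2*P*R/(P+R) = 114/167.

114/167


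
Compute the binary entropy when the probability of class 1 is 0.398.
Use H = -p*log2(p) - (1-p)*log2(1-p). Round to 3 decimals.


H = -0.398*log2(0.398) - 0.602*log2(0.602) = 0.970.

0.970


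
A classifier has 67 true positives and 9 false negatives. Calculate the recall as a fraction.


Recall = TP / (TP + FN) = 67 / 76 = 67/76.

67/76


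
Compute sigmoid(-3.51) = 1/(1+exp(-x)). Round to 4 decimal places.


sigma(-3.51) = 1/(1+e^(3.51)) = 1/(1+33.448268) = 1/34.448268 = 0.0290.

0.0290


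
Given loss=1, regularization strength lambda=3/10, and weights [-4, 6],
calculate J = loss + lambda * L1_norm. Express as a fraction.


L1 norm = sum(|w|) = 10. J = 1 + 3/10 * 10 = 4.

4


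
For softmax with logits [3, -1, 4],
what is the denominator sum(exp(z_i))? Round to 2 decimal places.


Denom = e^3=20.0855 + e^-1=0.3679 + e^4=54.5982. Sum = 75.0516, which rounds to 75.05.

75.05


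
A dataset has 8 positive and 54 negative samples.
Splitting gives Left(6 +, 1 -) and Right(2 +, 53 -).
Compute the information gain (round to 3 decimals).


H(parent) = 0.5548. H(left) = 0.5917, H(right) = 0.2254. Weighted = (7/62)*0.5917 + (55/62)*0.2254 = 0.2668. IG = 0.5548 - 0.2668 = 0.2880, which rounds to 0.288.

0.288


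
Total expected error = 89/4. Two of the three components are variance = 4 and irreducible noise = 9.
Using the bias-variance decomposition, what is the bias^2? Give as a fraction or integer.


Total error = bias^2 + variance + irreducible noise. So bias^2 = 89/4 - 4 - 9 = 37/4.

37/4


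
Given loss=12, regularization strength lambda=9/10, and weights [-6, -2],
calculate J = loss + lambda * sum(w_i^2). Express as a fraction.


L2 sq norm = sum(w^2) = 40. J = 12 + 9/10 * 40 = 48.

48


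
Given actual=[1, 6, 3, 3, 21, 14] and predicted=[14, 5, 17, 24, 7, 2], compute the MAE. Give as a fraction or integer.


MAE = (1/6) * (|1-14|=13 + |6-5|=1 + |3-17|=14 + |3-24|=21 + |21-7|=14 + |14-2|=12). Sum = 75. MAE = 25/2.

25/2


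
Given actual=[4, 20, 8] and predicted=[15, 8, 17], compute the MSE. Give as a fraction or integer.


MSE = (1/3) * ((4-15)^2=121 + (20-8)^2=144 + (8-17)^2=81). Sum = 346. MSE = 346/3.

346/3


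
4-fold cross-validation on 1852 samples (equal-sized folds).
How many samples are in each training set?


Each validation fold has 1852/4 = 463 samples. Training set = 1852 - 463 = 1389.

1389


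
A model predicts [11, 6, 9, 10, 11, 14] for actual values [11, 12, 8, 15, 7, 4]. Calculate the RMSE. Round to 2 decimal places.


MSE = 29.6667. RMSE = sqrt(29.6667) = 5.45.

5.45


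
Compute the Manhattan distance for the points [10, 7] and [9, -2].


d = sum of absolute differences: |10-9|=1 + |7--2|=9 = 10.

10


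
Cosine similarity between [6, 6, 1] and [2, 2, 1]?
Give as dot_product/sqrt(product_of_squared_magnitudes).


dot = 25. |a|^2 = 73, |b|^2 = 9. cos = 25/sqrt(657).

25/sqrt(657)


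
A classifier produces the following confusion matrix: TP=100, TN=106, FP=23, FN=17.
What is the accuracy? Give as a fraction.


Accuracy = (TP + TN) / (TP + TN + FP + FN) = (100 + 106) / 246 = 103/123.

103/123


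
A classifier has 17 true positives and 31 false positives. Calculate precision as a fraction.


Precision = TP / (TP + FP) = 17 / 48 = 17/48.

17/48


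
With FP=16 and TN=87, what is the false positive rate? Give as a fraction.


FPR = FP / (FP + TN) = 16 / 103 = 16/103.

16/103


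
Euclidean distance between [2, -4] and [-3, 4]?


d = sqrt(sum of squared differences). (2--3)^2=25, (-4-4)^2=64. Sum = 89.

sqrt(89)


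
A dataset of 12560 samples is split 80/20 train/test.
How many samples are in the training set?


Test set = 12560 * 20% = 2512. Training set = 12560 - 2512 = 10048.

10048


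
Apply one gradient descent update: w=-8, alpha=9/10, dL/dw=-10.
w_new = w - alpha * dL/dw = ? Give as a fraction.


w_new = -8 - 9/10 * -10 = -8 - -9 = 1.

1


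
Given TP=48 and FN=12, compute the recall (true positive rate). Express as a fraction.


Recall = TP / (TP + FN) = 48 / 60 = 4/5.

4/5


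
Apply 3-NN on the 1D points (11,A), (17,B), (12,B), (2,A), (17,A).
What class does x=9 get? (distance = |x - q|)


Distances: |11-9|=2, |17-9|=8, |12-9|=3, |2-9|=7, |17-9|=8. 3 nearest: (11,A), (12,B), (2,A). Counts: {'A': 2, 'B': 1}. Majority class: A.

A


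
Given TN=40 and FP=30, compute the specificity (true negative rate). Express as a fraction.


Specificity = TN / (TN + FP) = 40 / 70 = 4/7.

4/7


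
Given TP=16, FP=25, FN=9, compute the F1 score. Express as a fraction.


Precision = 16/41 = 16/41. Recall = 16/25 = 16/25. F1 = 2*P*R/(P+R) = 16/33.

16/33


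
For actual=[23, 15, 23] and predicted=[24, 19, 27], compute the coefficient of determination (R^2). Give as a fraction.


Mean(y) = 61/3. SS_res = 33. SS_tot = 128/3. R^2 = 1 - 33/(128/3) = 29/128.

29/128


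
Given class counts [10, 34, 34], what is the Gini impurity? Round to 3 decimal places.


Total = 78. Proportions: 10/78, 34/78, 34/78. sum(p_i^2) = 0.3964. Gini = 1 - 0.3964 = 0.6036, which rounds to 0.604.

0.604


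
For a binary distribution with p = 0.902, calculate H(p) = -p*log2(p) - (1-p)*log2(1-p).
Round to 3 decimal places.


H = -0.902*log2(0.902) - 0.098*log2(0.098) = 0.463.

0.463


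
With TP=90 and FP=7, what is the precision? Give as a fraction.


Precision = TP / (TP + FP) = 90 / 97 = 90/97.

90/97


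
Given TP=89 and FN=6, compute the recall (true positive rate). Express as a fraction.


Recall = TP / (TP + FN) = 89 / 95 = 89/95.

89/95


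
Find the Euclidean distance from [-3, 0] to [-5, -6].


d = sqrt(sum of squared differences). (-3--5)^2=4, (0--6)^2=36. Sum = 40.

sqrt(40)


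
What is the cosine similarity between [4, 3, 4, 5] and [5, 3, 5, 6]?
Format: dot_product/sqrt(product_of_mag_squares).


dot = 79. |a|^2 = 66, |b|^2 = 95. cos = 79/sqrt(6270).

79/sqrt(6270)


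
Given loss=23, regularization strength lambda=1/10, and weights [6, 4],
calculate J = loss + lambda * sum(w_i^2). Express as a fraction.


L2 sq norm = sum(w^2) = 52. J = 23 + 1/10 * 52 = 141/5.

141/5


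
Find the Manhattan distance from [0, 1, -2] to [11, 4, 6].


d = sum of absolute differences: |0-11|=11 + |1-4|=3 + |-2-6|=8 = 22.

22


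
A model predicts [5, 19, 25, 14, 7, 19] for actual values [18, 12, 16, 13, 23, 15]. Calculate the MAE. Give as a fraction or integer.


MAE = (1/6) * (|18-5|=13 + |12-19|=7 + |16-25|=9 + |13-14|=1 + |23-7|=16 + |15-19|=4). Sum = 50. MAE = 25/3.

25/3


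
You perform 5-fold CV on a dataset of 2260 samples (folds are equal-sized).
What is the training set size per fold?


Each validation fold has 2260/5 = 452 samples. Training set = 2260 - 452 = 1808.

1808


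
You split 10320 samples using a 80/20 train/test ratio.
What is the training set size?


Test set = 10320 * 20% = 2064. Training set = 10320 - 2064 = 8256.

8256


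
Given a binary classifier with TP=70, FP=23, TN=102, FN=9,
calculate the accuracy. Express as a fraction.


Accuracy = (TP + TN) / (TP + TN + FP + FN) = (70 + 102) / 204 = 43/51.

43/51


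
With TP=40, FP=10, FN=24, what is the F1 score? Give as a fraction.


Precision = 40/50 = 4/5. Recall = 40/64 = 5/8. F1 = 2*P*R/(P+R) = 40/57.

40/57


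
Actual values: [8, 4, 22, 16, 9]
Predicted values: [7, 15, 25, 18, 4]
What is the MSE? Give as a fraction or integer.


MSE = (1/5) * ((8-7)^2=1 + (4-15)^2=121 + (22-25)^2=9 + (16-18)^2=4 + (9-4)^2=25). Sum = 160. MSE = 32.

32


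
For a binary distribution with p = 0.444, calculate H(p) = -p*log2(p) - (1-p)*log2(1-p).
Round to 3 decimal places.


H = -0.444*log2(0.444) - 0.556*log2(0.556) = 0.991.

0.991


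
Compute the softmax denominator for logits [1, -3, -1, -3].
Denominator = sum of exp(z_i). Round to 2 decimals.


Denom = e^1=2.7183 + e^-3=0.0498 + e^-1=0.3679 + e^-3=0.0498. Sum = 3.1858, which rounds to 3.19.

3.19


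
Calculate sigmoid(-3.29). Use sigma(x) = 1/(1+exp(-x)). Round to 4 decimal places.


sigma(-3.29) = 1/(1+e^(3.29)) = 1/(1+26.842864) = 1/27.842864 = 0.0359.

0.0359


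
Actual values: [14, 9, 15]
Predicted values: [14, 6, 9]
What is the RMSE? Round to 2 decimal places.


MSE = 15.0000. RMSE = sqrt(15.0000) = 3.87.

3.87


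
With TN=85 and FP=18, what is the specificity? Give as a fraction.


Specificity = TN / (TN + FP) = 85 / 103 = 85/103.

85/103


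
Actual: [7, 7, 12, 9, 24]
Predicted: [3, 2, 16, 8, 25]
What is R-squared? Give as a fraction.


Mean(y) = 59/5. SS_res = 59. SS_tot = 1014/5. R^2 = 1 - 59/(1014/5) = 719/1014.

719/1014


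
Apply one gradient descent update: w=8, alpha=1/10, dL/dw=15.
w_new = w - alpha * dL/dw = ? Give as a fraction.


w_new = 8 - 1/10 * 15 = 8 - 3/2 = 13/2.

13/2


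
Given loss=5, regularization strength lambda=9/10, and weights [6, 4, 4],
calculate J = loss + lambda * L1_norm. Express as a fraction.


L1 norm = sum(|w|) = 14. J = 5 + 9/10 * 14 = 88/5.

88/5


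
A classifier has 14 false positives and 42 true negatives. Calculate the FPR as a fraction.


FPR = FP / (FP + TN) = 14 / 56 = 1/4.

1/4


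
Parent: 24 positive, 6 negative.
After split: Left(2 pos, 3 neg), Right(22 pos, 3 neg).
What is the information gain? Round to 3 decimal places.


H(parent) = 0.7219. H(left) = 0.9710, H(right) = 0.5294. Weighted = (5/30)*0.9710 + (25/30)*0.5294 = 0.6030. IG = 0.7219 - 0.6030 = 0.1189, which rounds to 0.119.

0.119


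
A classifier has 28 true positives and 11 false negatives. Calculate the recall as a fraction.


Recall = TP / (TP + FN) = 28 / 39 = 28/39.

28/39


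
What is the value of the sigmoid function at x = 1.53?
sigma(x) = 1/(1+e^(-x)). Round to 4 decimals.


sigma(1.53) = 1/(1+e^(-1.53)) = 1/(1+0.216536) = 1/1.216536 = 0.8220.

0.8220


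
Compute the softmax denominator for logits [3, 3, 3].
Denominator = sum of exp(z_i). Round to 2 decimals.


Denom = e^3=20.0855 + e^3=20.0855 + e^3=20.0855. Sum = 60.2565, which rounds to 60.26.

60.26


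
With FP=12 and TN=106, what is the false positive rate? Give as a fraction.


FPR = FP / (FP + TN) = 12 / 118 = 6/59.

6/59


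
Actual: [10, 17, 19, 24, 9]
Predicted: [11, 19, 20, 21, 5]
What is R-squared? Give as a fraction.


Mean(y) = 79/5. SS_res = 31. SS_tot = 794/5. R^2 = 1 - 31/(794/5) = 639/794.

639/794


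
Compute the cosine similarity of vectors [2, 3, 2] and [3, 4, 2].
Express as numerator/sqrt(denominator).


dot = 22. |a|^2 = 17, |b|^2 = 29. cos = 22/sqrt(493).

22/sqrt(493)


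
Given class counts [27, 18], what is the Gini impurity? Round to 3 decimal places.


Total = 45. Proportions: 27/45, 18/45. sum(p_i^2) = 0.5200. Gini = 1 - 0.5200 = 0.4800, which rounds to 0.480.

0.480


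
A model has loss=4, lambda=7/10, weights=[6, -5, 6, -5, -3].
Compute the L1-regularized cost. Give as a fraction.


L1 norm = sum(|w|) = 25. J = 4 + 7/10 * 25 = 43/2.

43/2


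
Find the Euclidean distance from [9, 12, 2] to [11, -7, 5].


d = sqrt(sum of squared differences). (9-11)^2=4, (12--7)^2=361, (2-5)^2=9. Sum = 374.

sqrt(374)


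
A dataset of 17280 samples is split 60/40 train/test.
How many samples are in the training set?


Test set = 17280 * 40% = 6912. Training set = 17280 - 6912 = 10368.

10368


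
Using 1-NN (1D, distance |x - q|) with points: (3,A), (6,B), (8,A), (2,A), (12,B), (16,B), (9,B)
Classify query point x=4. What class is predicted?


Distances: |3-4|=1, |6-4|=2, |8-4|=4, |2-4|=2, |12-4|=8, |16-4|=12, |9-4|=5. 1 nearest: (3,A). Counts: {'A': 1}. Majority class: A.

A


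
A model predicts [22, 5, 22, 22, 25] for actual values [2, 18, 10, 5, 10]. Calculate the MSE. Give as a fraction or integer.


MSE = (1/5) * ((2-22)^2=400 + (18-5)^2=169 + (10-22)^2=144 + (5-22)^2=289 + (10-25)^2=225). Sum = 1227. MSE = 1227/5.

1227/5


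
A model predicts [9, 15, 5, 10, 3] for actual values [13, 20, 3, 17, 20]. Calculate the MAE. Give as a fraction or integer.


MAE = (1/5) * (|13-9|=4 + |20-15|=5 + |3-5|=2 + |17-10|=7 + |20-3|=17). Sum = 35. MAE = 7.

7


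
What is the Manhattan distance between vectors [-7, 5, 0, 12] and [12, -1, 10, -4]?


d = sum of absolute differences: |-7-12|=19 + |5--1|=6 + |0-10|=10 + |12--4|=16 = 51.

51


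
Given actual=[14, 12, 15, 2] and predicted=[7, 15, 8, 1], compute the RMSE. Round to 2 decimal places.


MSE = 27.0000. RMSE = sqrt(27.0000) = 5.20.

5.20


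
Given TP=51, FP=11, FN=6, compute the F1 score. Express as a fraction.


Precision = 51/62 = 51/62. Recall = 51/57 = 17/19. F1 = 2*P*R/(P+R) = 6/7.

6/7


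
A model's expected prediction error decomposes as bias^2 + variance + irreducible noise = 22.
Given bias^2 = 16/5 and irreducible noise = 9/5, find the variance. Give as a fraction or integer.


Total error = bias^2 + variance + irreducible noise. So variance = 22 - 16/5 - 9/5 = 17.

17


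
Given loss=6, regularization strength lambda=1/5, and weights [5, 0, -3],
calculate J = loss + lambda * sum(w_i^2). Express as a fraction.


L2 sq norm = sum(w^2) = 34. J = 6 + 1/5 * 34 = 64/5.

64/5


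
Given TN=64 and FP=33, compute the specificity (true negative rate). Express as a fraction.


Specificity = TN / (TN + FP) = 64 / 97 = 64/97.

64/97


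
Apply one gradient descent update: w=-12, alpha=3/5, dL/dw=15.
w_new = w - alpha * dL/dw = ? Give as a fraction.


w_new = -12 - 3/5 * 15 = -12 - 9 = -21.

-21


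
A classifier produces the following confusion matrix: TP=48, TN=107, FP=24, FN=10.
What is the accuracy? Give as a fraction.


Accuracy = (TP + TN) / (TP + TN + FP + FN) = (48 + 107) / 189 = 155/189.

155/189


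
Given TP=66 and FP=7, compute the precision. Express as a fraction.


Precision = TP / (TP + FP) = 66 / 73 = 66/73.

66/73


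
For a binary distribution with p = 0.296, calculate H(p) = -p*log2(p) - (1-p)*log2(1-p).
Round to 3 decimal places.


H = -0.296*log2(0.296) - 0.704*log2(0.704) = 0.876.

0.876


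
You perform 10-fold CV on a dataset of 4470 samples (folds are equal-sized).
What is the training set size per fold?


Each validation fold has 4470/10 = 447 samples. Training set = 4470 - 447 = 4023.

4023


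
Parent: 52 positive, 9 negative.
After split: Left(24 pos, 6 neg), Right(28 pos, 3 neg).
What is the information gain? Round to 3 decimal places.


H(parent) = 0.6037. H(left) = 0.7219, H(right) = 0.4587. Weighted = (30/61)*0.7219 + (31/61)*0.4587 = 0.5881. IG = 0.6037 - 0.5881 = 0.0156, which rounds to 0.016.

0.016


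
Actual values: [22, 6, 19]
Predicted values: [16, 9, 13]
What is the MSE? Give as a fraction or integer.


MSE = (1/3) * ((22-16)^2=36 + (6-9)^2=9 + (19-13)^2=36). Sum = 81. MSE = 27.

27


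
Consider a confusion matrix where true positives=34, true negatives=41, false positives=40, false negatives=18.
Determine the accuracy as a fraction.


Accuracy = (TP + TN) / (TP + TN + FP + FN) = (34 + 41) / 133 = 75/133.

75/133


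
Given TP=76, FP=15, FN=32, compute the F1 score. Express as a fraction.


Precision = 76/91 = 76/91. Recall = 76/108 = 19/27. F1 = 2*P*R/(P+R) = 152/199.

152/199


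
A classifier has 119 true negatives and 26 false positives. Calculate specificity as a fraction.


Specificity = TN / (TN + FP) = 119 / 145 = 119/145.

119/145


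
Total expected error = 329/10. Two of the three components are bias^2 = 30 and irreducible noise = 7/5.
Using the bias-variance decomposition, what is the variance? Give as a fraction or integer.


Total error = bias^2 + variance + irreducible noise. So variance = 329/10 - 30 - 7/5 = 3/2.

3/2


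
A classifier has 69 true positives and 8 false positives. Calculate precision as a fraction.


Precision = TP / (TP + FP) = 69 / 77 = 69/77.

69/77


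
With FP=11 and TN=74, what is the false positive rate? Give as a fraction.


FPR = FP / (FP + TN) = 11 / 85 = 11/85.

11/85


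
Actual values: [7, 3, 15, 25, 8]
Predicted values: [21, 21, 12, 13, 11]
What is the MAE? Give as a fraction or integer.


MAE = (1/5) * (|7-21|=14 + |3-21|=18 + |15-12|=3 + |25-13|=12 + |8-11|=3). Sum = 50. MAE = 10.

10


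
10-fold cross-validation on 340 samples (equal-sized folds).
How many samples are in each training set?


Each validation fold has 340/10 = 34 samples. Training set = 340 - 34 = 306.

306


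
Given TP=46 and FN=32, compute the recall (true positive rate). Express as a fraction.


Recall = TP / (TP + FN) = 46 / 78 = 23/39.

23/39


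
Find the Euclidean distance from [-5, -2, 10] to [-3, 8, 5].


d = sqrt(sum of squared differences). (-5--3)^2=4, (-2-8)^2=100, (10-5)^2=25. Sum = 129.

sqrt(129)


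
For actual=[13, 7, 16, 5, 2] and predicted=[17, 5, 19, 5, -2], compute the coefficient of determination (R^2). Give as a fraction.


Mean(y) = 43/5. SS_res = 45. SS_tot = 666/5. R^2 = 1 - 45/(666/5) = 49/74.

49/74


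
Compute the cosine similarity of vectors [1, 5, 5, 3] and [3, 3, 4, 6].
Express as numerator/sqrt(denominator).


dot = 56. |a|^2 = 60, |b|^2 = 70. cos = 56/sqrt(4200).

56/sqrt(4200)


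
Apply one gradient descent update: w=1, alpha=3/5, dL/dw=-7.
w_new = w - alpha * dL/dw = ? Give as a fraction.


w_new = 1 - 3/5 * -7 = 1 - -21/5 = 26/5.

26/5


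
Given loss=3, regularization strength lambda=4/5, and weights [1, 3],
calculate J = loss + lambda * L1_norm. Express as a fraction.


L1 norm = sum(|w|) = 4. J = 3 + 4/5 * 4 = 31/5.

31/5


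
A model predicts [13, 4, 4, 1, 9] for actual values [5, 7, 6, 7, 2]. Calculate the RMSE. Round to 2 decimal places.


MSE = 32.4000. RMSE = sqrt(32.4000) = 5.69.

5.69


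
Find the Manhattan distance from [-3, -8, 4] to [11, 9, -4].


d = sum of absolute differences: |-3-11|=14 + |-8-9|=17 + |4--4|=8 = 39.

39


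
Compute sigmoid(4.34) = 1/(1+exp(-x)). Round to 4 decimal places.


sigma(4.34) = 1/(1+e^(-4.34)) = 1/(1+0.013037) = 1/1.013037 = 0.9871.

0.9871


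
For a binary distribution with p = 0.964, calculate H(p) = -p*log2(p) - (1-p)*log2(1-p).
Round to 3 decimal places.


H = -0.964*log2(0.964) - 0.036*log2(0.036) = 0.224.

0.224


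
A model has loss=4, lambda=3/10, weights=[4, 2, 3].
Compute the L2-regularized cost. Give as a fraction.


L2 sq norm = sum(w^2) = 29. J = 4 + 3/10 * 29 = 127/10.

127/10


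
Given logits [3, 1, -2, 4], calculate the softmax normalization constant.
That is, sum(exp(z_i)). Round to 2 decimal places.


Denom = e^3=20.0855 + e^1=2.7183 + e^-2=0.1353 + e^4=54.5982. Sum = 77.5373, which rounds to 77.54.

77.54


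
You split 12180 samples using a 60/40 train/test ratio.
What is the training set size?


Test set = 12180 * 40% = 4872. Training set = 12180 - 4872 = 7308.

7308


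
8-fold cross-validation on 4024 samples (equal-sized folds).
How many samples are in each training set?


Each validation fold has 4024/8 = 503 samples. Training set = 4024 - 503 = 3521.

3521


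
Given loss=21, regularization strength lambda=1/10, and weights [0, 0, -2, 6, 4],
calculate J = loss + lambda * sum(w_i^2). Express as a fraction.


L2 sq norm = sum(w^2) = 56. J = 21 + 1/10 * 56 = 133/5.

133/5


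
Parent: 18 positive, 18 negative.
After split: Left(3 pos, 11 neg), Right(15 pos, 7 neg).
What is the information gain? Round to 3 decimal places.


H(parent) = 1.0000. H(left) = 0.7496, H(right) = 0.9024. Weighted = (14/36)*0.7496 + (22/36)*0.9024 = 0.8430. IG = 1.0000 - 0.8430 = 0.1570, which rounds to 0.157.

0.157


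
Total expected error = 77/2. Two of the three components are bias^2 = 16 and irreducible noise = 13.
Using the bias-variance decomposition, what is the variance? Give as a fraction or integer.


Total error = bias^2 + variance + irreducible noise. So variance = 77/2 - 16 - 13 = 19/2.

19/2


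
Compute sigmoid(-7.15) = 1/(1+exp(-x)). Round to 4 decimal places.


sigma(-7.15) = 1/(1+e^(7.15)) = 1/(1+1274.105955) = 1/1275.105955 = 0.0008.

0.0008


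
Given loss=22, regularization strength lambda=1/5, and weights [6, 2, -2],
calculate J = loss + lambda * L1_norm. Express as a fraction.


L1 norm = sum(|w|) = 10. J = 22 + 1/5 * 10 = 24.

24


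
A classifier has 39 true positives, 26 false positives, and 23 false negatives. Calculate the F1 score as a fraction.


Precision = 39/65 = 3/5. Recall = 39/62 = 39/62. F1 = 2*P*R/(P+R) = 78/127.

78/127


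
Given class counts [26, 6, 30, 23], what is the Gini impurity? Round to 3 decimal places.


Total = 85. Proportions: 26/85, 6/85, 30/85, 23/85. sum(p_i^2) = 0.2963. Gini = 1 - 0.2963 = 0.7037, which rounds to 0.704.

0.704


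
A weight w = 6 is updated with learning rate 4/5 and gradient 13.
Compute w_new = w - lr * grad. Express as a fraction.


w_new = 6 - 4/5 * 13 = 6 - 52/5 = -22/5.

-22/5


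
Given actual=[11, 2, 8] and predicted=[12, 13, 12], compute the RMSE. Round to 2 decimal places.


MSE = 46.0000. RMSE = sqrt(46.0000) = 6.78.

6.78


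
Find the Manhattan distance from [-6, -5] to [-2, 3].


d = sum of absolute differences: |-6--2|=4 + |-5-3|=8 = 12.

12


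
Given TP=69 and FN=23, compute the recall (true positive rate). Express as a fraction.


Recall = TP / (TP + FN) = 69 / 92 = 3/4.

3/4


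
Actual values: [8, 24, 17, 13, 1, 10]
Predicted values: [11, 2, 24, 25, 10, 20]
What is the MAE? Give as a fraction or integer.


MAE = (1/6) * (|8-11|=3 + |24-2|=22 + |17-24|=7 + |13-25|=12 + |1-10|=9 + |10-20|=10). Sum = 63. MAE = 21/2.

21/2


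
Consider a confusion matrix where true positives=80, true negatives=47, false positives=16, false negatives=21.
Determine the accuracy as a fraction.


Accuracy = (TP + TN) / (TP + TN + FP + FN) = (80 + 47) / 164 = 127/164.

127/164


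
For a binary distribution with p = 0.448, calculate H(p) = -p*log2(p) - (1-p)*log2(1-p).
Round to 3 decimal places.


H = -0.448*log2(0.448) - 0.552*log2(0.552) = 0.992.

0.992


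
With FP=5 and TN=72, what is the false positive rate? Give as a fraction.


FPR = FP / (FP + TN) = 5 / 77 = 5/77.

5/77


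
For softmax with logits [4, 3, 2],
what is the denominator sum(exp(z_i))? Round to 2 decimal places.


Denom = e^4=54.5982 + e^3=20.0855 + e^2=7.3891. Sum = 82.0728, which rounds to 82.07.

82.07


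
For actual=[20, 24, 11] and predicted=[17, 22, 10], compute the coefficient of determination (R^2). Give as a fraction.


Mean(y) = 55/3. SS_res = 14. SS_tot = 266/3. R^2 = 1 - 14/(266/3) = 16/19.

16/19


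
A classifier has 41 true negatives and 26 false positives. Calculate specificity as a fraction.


Specificity = TN / (TN + FP) = 41 / 67 = 41/67.

41/67


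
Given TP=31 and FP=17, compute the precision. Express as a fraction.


Precision = TP / (TP + FP) = 31 / 48 = 31/48.

31/48


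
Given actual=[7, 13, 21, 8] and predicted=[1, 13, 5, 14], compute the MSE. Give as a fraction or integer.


MSE = (1/4) * ((7-1)^2=36 + (13-13)^2=0 + (21-5)^2=256 + (8-14)^2=36). Sum = 328. MSE = 82.

82


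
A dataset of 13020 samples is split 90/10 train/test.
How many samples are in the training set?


Test set = 13020 * 10% = 1302. Training set = 13020 - 1302 = 11718.

11718


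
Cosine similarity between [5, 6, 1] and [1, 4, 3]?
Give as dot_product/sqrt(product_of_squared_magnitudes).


dot = 32. |a|^2 = 62, |b|^2 = 26. cos = 32/sqrt(1612).

32/sqrt(1612)


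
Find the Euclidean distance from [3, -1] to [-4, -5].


d = sqrt(sum of squared differences). (3--4)^2=49, (-1--5)^2=16. Sum = 65.

sqrt(65)


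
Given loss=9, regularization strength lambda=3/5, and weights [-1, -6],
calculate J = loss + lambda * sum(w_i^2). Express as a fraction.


L2 sq norm = sum(w^2) = 37. J = 9 + 3/5 * 37 = 156/5.

156/5


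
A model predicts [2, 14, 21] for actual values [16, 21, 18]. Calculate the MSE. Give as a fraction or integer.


MSE = (1/3) * ((16-2)^2=196 + (21-14)^2=49 + (18-21)^2=9). Sum = 254. MSE = 254/3.

254/3


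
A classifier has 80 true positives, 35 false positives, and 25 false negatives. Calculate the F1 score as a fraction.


Precision = 80/115 = 16/23. Recall = 80/105 = 16/21. F1 = 2*P*R/(P+R) = 8/11.

8/11


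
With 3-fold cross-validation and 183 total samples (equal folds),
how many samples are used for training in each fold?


Each validation fold has 183/3 = 61 samples. Training set = 183 - 61 = 122.

122


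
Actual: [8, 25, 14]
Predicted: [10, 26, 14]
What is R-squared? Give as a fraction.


Mean(y) = 47/3. SS_res = 5. SS_tot = 446/3. R^2 = 1 - 5/(446/3) = 431/446.

431/446


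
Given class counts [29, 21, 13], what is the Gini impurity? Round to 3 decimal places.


Total = 63. Proportions: 29/63, 21/63, 13/63. sum(p_i^2) = 0.3656. Gini = 1 - 0.3656 = 0.6344, which rounds to 0.634.

0.634


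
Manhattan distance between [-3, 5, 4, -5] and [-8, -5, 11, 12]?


d = sum of absolute differences: |-3--8|=5 + |5--5|=10 + |4-11|=7 + |-5-12|=17 = 39.

39


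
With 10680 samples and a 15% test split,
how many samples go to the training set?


Test set = 10680 * 15% = 1602. Training set = 10680 - 1602 = 9078.

9078


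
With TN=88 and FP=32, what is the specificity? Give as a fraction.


Specificity = TN / (TN + FP) = 88 / 120 = 11/15.

11/15


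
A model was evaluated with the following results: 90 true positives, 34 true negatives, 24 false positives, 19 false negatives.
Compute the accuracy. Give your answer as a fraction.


Accuracy = (TP + TN) / (TP + TN + FP + FN) = (90 + 34) / 167 = 124/167.

124/167


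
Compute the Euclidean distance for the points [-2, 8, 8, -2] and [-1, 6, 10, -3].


d = sqrt(sum of squared differences). (-2--1)^2=1, (8-6)^2=4, (8-10)^2=4, (-2--3)^2=1. Sum = 10.

sqrt(10)


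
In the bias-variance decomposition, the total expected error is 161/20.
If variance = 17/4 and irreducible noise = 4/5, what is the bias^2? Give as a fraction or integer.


Total error = bias^2 + variance + irreducible noise. So bias^2 = 161/20 - 17/4 - 4/5 = 3.

3


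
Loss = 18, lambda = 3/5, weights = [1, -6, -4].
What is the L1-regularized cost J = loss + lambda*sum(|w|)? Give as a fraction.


L1 norm = sum(|w|) = 11. J = 18 + 3/5 * 11 = 123/5.

123/5


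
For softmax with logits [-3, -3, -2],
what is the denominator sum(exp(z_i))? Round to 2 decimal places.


Denom = e^-3=0.0498 + e^-3=0.0498 + e^-2=0.1353. Sum = 0.2349, which rounds to 0.23.

0.23


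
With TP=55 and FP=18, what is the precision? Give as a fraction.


Precision = TP / (TP + FP) = 55 / 73 = 55/73.

55/73


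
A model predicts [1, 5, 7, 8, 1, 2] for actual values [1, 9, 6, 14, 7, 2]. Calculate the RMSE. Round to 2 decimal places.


MSE = 14.8333. RMSE = sqrt(14.8333) = 3.85.

3.85


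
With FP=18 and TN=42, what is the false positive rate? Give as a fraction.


FPR = FP / (FP + TN) = 18 / 60 = 3/10.

3/10


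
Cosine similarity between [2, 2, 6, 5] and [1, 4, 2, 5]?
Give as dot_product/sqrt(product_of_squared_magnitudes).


dot = 47. |a|^2 = 69, |b|^2 = 46. cos = 47/sqrt(3174).

47/sqrt(3174)


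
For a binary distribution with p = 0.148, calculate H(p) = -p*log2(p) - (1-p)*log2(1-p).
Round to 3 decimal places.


H = -0.148*log2(0.148) - 0.852*log2(0.852) = 0.605.

0.605


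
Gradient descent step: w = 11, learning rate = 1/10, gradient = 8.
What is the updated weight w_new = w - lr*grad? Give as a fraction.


w_new = 11 - 1/10 * 8 = 11 - 4/5 = 51/5.

51/5


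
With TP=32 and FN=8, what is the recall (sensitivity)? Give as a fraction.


Recall = TP / (TP + FN) = 32 / 40 = 4/5.

4/5


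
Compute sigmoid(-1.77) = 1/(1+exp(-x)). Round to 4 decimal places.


sigma(-1.77) = 1/(1+e^(1.77)) = 1/(1+5.870853) = 1/6.870853 = 0.1455.

0.1455


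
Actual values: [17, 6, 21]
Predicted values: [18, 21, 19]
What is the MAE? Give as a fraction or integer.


MAE = (1/3) * (|17-18|=1 + |6-21|=15 + |21-19|=2). Sum = 18. MAE = 6.

6


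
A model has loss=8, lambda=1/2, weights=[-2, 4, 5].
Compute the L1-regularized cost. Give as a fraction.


L1 norm = sum(|w|) = 11. J = 8 + 1/2 * 11 = 27/2.

27/2


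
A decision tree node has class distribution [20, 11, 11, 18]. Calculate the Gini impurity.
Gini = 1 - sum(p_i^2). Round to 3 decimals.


Total = 60. Proportions: 20/60, 11/60, 11/60, 18/60. sum(p_i^2) = 0.2683. Gini = 1 - 0.2683 = 0.7317, which rounds to 0.732.

0.732


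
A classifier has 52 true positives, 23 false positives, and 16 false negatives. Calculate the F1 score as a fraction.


Precision = 52/75 = 52/75. Recall = 52/68 = 13/17. F1 = 2*P*R/(P+R) = 8/11.

8/11


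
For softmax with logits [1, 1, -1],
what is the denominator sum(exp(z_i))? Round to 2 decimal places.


Denom = e^1=2.7183 + e^1=2.7183 + e^-1=0.3679. Sum = 5.8045, which rounds to 5.80.

5.80


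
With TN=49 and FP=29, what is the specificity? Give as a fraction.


Specificity = TN / (TN + FP) = 49 / 78 = 49/78.

49/78


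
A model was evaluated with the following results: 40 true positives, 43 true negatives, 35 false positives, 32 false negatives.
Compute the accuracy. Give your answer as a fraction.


Accuracy = (TP + TN) / (TP + TN + FP + FN) = (40 + 43) / 150 = 83/150.

83/150


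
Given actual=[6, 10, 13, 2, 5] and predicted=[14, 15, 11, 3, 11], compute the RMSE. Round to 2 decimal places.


MSE = 26.0000. RMSE = sqrt(26.0000) = 5.10.

5.10


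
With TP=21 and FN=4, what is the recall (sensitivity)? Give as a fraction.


Recall = TP / (TP + FN) = 21 / 25 = 21/25.

21/25


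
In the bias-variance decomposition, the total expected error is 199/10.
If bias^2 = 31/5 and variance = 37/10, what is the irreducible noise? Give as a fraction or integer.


Total error = bias^2 + variance + irreducible noise. So irreducible noise = 199/10 - 31/5 - 37/10 = 10.

10


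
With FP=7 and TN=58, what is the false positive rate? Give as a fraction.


FPR = FP / (FP + TN) = 7 / 65 = 7/65.

7/65


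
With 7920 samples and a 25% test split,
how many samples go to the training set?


Test set = 7920 * 25% = 1980. Training set = 7920 - 1980 = 5940.

5940


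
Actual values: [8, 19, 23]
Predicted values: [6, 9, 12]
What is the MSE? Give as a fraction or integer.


MSE = (1/3) * ((8-6)^2=4 + (19-9)^2=100 + (23-12)^2=121). Sum = 225. MSE = 75.

75


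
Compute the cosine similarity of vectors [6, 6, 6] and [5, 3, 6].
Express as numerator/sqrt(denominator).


dot = 84. |a|^2 = 108, |b|^2 = 70. cos = 84/sqrt(7560).

84/sqrt(7560)


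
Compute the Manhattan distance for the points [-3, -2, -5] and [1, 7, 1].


d = sum of absolute differences: |-3-1|=4 + |-2-7|=9 + |-5-1|=6 = 19.

19


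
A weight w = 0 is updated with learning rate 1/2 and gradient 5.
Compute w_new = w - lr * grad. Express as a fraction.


w_new = 0 - 1/2 * 5 = 0 - 5/2 = -5/2.

-5/2


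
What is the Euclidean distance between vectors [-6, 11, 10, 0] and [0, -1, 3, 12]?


d = sqrt(sum of squared differences). (-6-0)^2=36, (11--1)^2=144, (10-3)^2=49, (0-12)^2=144. Sum = 373.

sqrt(373)


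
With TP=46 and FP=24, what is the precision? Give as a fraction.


Precision = TP / (TP + FP) = 46 / 70 = 23/35.

23/35


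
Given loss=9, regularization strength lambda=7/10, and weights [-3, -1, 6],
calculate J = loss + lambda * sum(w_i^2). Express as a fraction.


L2 sq norm = sum(w^2) = 46. J = 9 + 7/10 * 46 = 206/5.

206/5


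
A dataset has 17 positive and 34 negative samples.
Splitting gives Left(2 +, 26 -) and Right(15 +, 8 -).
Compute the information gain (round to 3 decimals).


H(parent) = 0.9183. H(left) = 0.3712, H(right) = 0.9321. Weighted = (28/51)*0.3712 + (23/51)*0.9321 = 0.6242. IG = 0.9183 - 0.6242 = 0.2941, which rounds to 0.294.

0.294


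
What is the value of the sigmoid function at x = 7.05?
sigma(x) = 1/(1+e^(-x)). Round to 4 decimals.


sigma(7.05) = 1/(1+e^(-7.05)) = 1/(1+0.000867) = 1/1.000867 = 0.9991.

0.9991


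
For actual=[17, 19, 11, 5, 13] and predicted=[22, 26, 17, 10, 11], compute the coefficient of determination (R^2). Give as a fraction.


Mean(y) = 13. SS_res = 139. SS_tot = 120. R^2 = 1 - 139/(120) = -19/120.

-19/120


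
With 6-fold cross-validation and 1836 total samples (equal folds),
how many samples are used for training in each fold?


Each validation fold has 1836/6 = 306 samples. Training set = 1836 - 306 = 1530.

1530


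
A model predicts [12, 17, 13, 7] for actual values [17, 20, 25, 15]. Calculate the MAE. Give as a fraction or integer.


MAE = (1/4) * (|17-12|=5 + |20-17|=3 + |25-13|=12 + |15-7|=8). Sum = 28. MAE = 7.

7


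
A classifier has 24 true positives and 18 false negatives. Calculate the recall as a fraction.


Recall = TP / (TP + FN) = 24 / 42 = 4/7.

4/7


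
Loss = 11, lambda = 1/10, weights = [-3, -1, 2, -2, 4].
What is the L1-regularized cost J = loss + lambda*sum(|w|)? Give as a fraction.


L1 norm = sum(|w|) = 12. J = 11 + 1/10 * 12 = 61/5.

61/5


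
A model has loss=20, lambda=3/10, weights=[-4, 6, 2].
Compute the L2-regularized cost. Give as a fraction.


L2 sq norm = sum(w^2) = 56. J = 20 + 3/10 * 56 = 184/5.

184/5


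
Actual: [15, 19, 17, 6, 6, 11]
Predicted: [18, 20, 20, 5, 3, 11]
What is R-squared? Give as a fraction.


Mean(y) = 37/3. SS_res = 29. SS_tot = 466/3. R^2 = 1 - 29/(466/3) = 379/466.

379/466


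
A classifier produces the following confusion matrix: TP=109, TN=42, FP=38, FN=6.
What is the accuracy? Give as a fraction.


Accuracy = (TP + TN) / (TP + TN + FP + FN) = (109 + 42) / 195 = 151/195.

151/195


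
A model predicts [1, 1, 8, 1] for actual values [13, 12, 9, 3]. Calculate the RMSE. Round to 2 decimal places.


MSE = 67.5000. RMSE = sqrt(67.5000) = 8.22.

8.22


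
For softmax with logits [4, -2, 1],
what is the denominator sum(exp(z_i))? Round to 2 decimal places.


Denom = e^4=54.5982 + e^-2=0.1353 + e^1=2.7183. Sum = 57.4518, which rounds to 57.45.

57.45


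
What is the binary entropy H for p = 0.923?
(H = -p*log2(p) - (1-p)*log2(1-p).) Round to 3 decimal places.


H = -0.923*log2(0.923) - 0.077*log2(0.077) = 0.392.

0.392


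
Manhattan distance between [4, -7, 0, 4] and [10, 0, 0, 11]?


d = sum of absolute differences: |4-10|=6 + |-7-0|=7 + |0-0|=0 + |4-11|=7 = 20.

20


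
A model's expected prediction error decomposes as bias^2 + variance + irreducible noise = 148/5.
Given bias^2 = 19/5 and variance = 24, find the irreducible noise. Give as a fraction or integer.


Total error = bias^2 + variance + irreducible noise. So irreducible noise = 148/5 - 19/5 - 24 = 9/5.

9/5


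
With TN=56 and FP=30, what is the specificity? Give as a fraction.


Specificity = TN / (TN + FP) = 56 / 86 = 28/43.

28/43


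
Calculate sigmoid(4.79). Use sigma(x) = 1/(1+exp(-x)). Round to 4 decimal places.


sigma(4.79) = 1/(1+e^(-4.79)) = 1/(1+0.008312) = 1/1.008312 = 0.9918.

0.9918


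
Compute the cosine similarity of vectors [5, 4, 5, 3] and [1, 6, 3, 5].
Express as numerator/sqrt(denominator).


dot = 59. |a|^2 = 75, |b|^2 = 71. cos = 59/sqrt(5325).

59/sqrt(5325)


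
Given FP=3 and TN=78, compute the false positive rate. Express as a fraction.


FPR = FP / (FP + TN) = 3 / 81 = 1/27.

1/27


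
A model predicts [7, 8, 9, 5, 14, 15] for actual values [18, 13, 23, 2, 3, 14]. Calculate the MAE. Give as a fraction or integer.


MAE = (1/6) * (|18-7|=11 + |13-8|=5 + |23-9|=14 + |2-5|=3 + |3-14|=11 + |14-15|=1). Sum = 45. MAE = 15/2.

15/2


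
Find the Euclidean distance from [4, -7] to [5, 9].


d = sqrt(sum of squared differences). (4-5)^2=1, (-7-9)^2=256. Sum = 257.

sqrt(257)


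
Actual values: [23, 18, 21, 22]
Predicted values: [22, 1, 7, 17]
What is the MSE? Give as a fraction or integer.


MSE = (1/4) * ((23-22)^2=1 + (18-1)^2=289 + (21-7)^2=196 + (22-17)^2=25). Sum = 511. MSE = 511/4.

511/4


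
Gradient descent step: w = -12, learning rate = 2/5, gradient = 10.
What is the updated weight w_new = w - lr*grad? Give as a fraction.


w_new = -12 - 2/5 * 10 = -12 - 4 = -16.

-16


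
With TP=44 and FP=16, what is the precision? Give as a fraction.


Precision = TP / (TP + FP) = 44 / 60 = 11/15.

11/15


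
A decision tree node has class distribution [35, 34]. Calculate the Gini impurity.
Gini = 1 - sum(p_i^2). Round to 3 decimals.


Total = 69. Proportions: 35/69, 34/69. sum(p_i^2) = 0.5001. Gini = 1 - 0.5001 = 0.4999, which rounds to 0.500.

0.500


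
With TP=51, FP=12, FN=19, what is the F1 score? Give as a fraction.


Precision = 51/63 = 17/21. Recall = 51/70 = 51/70. F1 = 2*P*R/(P+R) = 102/133.

102/133


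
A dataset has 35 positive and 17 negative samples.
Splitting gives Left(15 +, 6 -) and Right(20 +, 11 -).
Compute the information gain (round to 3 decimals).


H(parent) = 0.9118. H(left) = 0.8631, H(right) = 0.9383. Weighted = (21/52)*0.8631 + (31/52)*0.9383 = 0.9079. IG = 0.9118 - 0.9079 = 0.0039, which rounds to 0.004.

0.004


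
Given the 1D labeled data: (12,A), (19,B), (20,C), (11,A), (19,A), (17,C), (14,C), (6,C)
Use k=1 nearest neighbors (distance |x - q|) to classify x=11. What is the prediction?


Distances: |12-11|=1, |19-11|=8, |20-11|=9, |11-11|=0, |19-11|=8, |17-11|=6, |14-11|=3, |6-11|=5. 1 nearest: (11,A). Counts: {'A': 1}. Majority class: A.

A


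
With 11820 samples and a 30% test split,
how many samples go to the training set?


Test set = 11820 * 30% = 3546. Training set = 11820 - 3546 = 8274.

8274


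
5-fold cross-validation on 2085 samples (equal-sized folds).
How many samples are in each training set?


Each validation fold has 2085/5 = 417 samples. Training set = 2085 - 417 = 1668.

1668


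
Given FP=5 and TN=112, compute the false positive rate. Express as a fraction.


FPR = FP / (FP + TN) = 5 / 117 = 5/117.

5/117


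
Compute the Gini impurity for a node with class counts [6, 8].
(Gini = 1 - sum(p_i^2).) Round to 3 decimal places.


Total = 14. Proportions: 6/14, 8/14. sum(p_i^2) = 0.5102. Gini = 1 - 0.5102 = 0.4898, which rounds to 0.490.

0.490


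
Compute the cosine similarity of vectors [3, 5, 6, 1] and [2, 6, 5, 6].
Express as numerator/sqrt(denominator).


dot = 72. |a|^2 = 71, |b|^2 = 101. cos = 72/sqrt(7171).

72/sqrt(7171)


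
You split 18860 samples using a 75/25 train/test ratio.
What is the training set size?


Test set = 18860 * 25% = 4715. Training set = 18860 - 4715 = 14145.

14145


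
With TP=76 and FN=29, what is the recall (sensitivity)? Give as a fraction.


Recall = TP / (TP + FN) = 76 / 105 = 76/105.

76/105


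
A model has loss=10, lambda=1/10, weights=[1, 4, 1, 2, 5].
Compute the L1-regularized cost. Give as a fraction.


L1 norm = sum(|w|) = 13. J = 10 + 1/10 * 13 = 113/10.

113/10
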